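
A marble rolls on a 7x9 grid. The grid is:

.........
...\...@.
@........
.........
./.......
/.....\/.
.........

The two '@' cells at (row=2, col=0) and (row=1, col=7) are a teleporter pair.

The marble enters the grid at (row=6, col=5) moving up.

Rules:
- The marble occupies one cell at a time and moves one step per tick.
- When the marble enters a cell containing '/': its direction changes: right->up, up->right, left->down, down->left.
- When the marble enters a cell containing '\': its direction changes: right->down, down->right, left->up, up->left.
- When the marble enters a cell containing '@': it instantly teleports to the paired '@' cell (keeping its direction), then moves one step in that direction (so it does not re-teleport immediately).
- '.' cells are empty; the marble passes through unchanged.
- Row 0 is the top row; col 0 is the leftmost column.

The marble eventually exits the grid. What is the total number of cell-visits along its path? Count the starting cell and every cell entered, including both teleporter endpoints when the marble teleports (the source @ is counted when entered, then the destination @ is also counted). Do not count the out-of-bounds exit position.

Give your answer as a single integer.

Step 1: enter (6,5), '.' pass, move up to (5,5)
Step 2: enter (5,5), '.' pass, move up to (4,5)
Step 3: enter (4,5), '.' pass, move up to (3,5)
Step 4: enter (3,5), '.' pass, move up to (2,5)
Step 5: enter (2,5), '.' pass, move up to (1,5)
Step 6: enter (1,5), '.' pass, move up to (0,5)
Step 7: enter (0,5), '.' pass, move up to (-1,5)
Step 8: at (-1,5) — EXIT via top edge, pos 5
Path length (cell visits): 7

Answer: 7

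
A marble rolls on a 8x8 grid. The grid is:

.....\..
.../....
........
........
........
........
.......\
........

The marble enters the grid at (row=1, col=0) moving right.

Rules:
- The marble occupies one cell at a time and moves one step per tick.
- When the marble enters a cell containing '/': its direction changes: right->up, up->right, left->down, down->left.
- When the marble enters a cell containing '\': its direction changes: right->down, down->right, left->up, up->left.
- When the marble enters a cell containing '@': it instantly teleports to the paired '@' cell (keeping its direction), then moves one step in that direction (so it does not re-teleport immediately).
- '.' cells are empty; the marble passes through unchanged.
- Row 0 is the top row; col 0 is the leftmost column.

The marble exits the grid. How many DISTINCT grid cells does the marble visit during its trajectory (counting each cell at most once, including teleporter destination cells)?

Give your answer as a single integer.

Step 1: enter (1,0), '.' pass, move right to (1,1)
Step 2: enter (1,1), '.' pass, move right to (1,2)
Step 3: enter (1,2), '.' pass, move right to (1,3)
Step 4: enter (1,3), '/' deflects right->up, move up to (0,3)
Step 5: enter (0,3), '.' pass, move up to (-1,3)
Step 6: at (-1,3) — EXIT via top edge, pos 3
Distinct cells visited: 5 (path length 5)

Answer: 5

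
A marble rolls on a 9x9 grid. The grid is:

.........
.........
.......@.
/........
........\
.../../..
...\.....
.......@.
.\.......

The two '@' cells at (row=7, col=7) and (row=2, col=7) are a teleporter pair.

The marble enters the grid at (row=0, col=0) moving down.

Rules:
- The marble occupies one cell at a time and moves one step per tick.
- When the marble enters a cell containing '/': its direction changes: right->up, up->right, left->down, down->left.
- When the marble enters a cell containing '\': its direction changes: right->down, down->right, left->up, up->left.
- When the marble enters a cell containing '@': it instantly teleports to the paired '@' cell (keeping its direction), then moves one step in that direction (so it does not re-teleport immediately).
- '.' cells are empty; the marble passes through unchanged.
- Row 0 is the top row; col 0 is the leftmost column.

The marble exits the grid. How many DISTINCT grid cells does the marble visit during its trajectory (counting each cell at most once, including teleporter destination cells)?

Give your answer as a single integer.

Answer: 4

Derivation:
Step 1: enter (0,0), '.' pass, move down to (1,0)
Step 2: enter (1,0), '.' pass, move down to (2,0)
Step 3: enter (2,0), '.' pass, move down to (3,0)
Step 4: enter (3,0), '/' deflects down->left, move left to (3,-1)
Step 5: at (3,-1) — EXIT via left edge, pos 3
Distinct cells visited: 4 (path length 4)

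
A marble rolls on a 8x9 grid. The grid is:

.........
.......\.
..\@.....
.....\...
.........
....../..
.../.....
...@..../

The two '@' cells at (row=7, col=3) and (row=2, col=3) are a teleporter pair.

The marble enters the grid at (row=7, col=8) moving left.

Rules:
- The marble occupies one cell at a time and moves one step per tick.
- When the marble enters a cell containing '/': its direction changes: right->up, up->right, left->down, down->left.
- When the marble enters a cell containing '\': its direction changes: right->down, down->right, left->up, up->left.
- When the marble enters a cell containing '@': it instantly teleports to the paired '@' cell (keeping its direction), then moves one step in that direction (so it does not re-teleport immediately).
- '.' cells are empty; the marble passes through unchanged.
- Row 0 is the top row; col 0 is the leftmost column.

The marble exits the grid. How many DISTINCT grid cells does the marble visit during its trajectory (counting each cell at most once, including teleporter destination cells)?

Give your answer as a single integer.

Step 1: enter (7,8), '/' deflects left->down, move down to (8,8)
Step 2: at (8,8) — EXIT via bottom edge, pos 8
Distinct cells visited: 1 (path length 1)

Answer: 1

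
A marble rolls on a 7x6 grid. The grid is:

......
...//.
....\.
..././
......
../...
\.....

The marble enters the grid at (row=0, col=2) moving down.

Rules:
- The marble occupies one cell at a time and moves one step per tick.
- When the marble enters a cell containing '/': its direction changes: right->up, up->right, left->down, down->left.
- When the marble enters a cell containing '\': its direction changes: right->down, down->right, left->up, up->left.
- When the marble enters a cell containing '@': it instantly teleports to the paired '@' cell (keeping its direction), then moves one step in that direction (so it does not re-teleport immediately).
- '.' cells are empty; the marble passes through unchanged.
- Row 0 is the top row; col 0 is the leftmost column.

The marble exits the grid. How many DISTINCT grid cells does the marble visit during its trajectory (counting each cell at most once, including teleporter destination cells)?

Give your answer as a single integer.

Answer: 8

Derivation:
Step 1: enter (0,2), '.' pass, move down to (1,2)
Step 2: enter (1,2), '.' pass, move down to (2,2)
Step 3: enter (2,2), '.' pass, move down to (3,2)
Step 4: enter (3,2), '.' pass, move down to (4,2)
Step 5: enter (4,2), '.' pass, move down to (5,2)
Step 6: enter (5,2), '/' deflects down->left, move left to (5,1)
Step 7: enter (5,1), '.' pass, move left to (5,0)
Step 8: enter (5,0), '.' pass, move left to (5,-1)
Step 9: at (5,-1) — EXIT via left edge, pos 5
Distinct cells visited: 8 (path length 8)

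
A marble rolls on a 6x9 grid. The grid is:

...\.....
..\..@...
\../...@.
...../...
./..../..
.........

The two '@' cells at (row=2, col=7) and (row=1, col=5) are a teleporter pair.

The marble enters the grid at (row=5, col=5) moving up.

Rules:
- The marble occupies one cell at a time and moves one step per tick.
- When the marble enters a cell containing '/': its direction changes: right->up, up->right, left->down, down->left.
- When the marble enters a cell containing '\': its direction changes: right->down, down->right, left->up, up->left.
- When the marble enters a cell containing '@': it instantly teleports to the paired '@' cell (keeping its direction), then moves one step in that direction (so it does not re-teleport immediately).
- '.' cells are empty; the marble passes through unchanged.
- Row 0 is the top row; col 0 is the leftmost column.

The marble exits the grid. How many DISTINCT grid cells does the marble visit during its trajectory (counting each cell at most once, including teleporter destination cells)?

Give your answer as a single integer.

Step 1: enter (5,5), '.' pass, move up to (4,5)
Step 2: enter (4,5), '.' pass, move up to (3,5)
Step 3: enter (3,5), '/' deflects up->right, move right to (3,6)
Step 4: enter (3,6), '.' pass, move right to (3,7)
Step 5: enter (3,7), '.' pass, move right to (3,8)
Step 6: enter (3,8), '.' pass, move right to (3,9)
Step 7: at (3,9) — EXIT via right edge, pos 3
Distinct cells visited: 6 (path length 6)

Answer: 6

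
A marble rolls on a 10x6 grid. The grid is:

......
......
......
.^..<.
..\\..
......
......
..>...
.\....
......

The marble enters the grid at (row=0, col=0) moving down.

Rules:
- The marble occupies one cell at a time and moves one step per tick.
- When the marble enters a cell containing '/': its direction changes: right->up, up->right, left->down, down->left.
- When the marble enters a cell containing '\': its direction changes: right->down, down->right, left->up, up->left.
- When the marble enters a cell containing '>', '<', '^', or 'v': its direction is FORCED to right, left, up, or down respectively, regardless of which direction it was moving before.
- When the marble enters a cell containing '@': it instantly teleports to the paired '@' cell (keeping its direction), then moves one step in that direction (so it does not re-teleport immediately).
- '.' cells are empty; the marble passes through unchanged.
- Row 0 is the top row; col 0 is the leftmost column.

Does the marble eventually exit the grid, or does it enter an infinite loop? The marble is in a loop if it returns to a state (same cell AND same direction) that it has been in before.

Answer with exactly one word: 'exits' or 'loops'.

Answer: exits

Derivation:
Step 1: enter (0,0), '.' pass, move down to (1,0)
Step 2: enter (1,0), '.' pass, move down to (2,0)
Step 3: enter (2,0), '.' pass, move down to (3,0)
Step 4: enter (3,0), '.' pass, move down to (4,0)
Step 5: enter (4,0), '.' pass, move down to (5,0)
Step 6: enter (5,0), '.' pass, move down to (6,0)
Step 7: enter (6,0), '.' pass, move down to (7,0)
Step 8: enter (7,0), '.' pass, move down to (8,0)
Step 9: enter (8,0), '.' pass, move down to (9,0)
Step 10: enter (9,0), '.' pass, move down to (10,0)
Step 11: at (10,0) — EXIT via bottom edge, pos 0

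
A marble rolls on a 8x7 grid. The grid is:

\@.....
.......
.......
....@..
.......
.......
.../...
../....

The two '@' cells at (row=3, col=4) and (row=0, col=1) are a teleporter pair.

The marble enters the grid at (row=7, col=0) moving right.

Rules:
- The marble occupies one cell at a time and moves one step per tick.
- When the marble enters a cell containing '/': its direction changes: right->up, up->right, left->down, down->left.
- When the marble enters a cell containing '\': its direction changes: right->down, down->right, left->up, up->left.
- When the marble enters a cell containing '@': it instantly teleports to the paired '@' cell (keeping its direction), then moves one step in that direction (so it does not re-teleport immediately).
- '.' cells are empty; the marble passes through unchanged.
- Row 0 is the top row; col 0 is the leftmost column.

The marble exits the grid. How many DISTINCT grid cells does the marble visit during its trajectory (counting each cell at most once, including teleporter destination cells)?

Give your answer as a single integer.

Answer: 10

Derivation:
Step 1: enter (7,0), '.' pass, move right to (7,1)
Step 2: enter (7,1), '.' pass, move right to (7,2)
Step 3: enter (7,2), '/' deflects right->up, move up to (6,2)
Step 4: enter (6,2), '.' pass, move up to (5,2)
Step 5: enter (5,2), '.' pass, move up to (4,2)
Step 6: enter (4,2), '.' pass, move up to (3,2)
Step 7: enter (3,2), '.' pass, move up to (2,2)
Step 8: enter (2,2), '.' pass, move up to (1,2)
Step 9: enter (1,2), '.' pass, move up to (0,2)
Step 10: enter (0,2), '.' pass, move up to (-1,2)
Step 11: at (-1,2) — EXIT via top edge, pos 2
Distinct cells visited: 10 (path length 10)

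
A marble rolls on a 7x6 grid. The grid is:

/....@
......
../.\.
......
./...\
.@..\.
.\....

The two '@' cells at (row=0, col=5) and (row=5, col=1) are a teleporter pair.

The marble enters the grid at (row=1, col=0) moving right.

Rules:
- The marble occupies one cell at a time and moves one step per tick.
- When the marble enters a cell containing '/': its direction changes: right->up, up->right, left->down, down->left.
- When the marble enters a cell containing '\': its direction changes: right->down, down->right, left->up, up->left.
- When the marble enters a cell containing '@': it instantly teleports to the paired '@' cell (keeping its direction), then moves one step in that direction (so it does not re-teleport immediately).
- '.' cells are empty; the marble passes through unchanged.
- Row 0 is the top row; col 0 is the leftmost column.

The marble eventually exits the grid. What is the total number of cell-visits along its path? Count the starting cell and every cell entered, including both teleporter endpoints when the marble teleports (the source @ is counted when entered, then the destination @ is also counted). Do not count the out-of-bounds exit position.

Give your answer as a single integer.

Answer: 6

Derivation:
Step 1: enter (1,0), '.' pass, move right to (1,1)
Step 2: enter (1,1), '.' pass, move right to (1,2)
Step 3: enter (1,2), '.' pass, move right to (1,3)
Step 4: enter (1,3), '.' pass, move right to (1,4)
Step 5: enter (1,4), '.' pass, move right to (1,5)
Step 6: enter (1,5), '.' pass, move right to (1,6)
Step 7: at (1,6) — EXIT via right edge, pos 1
Path length (cell visits): 6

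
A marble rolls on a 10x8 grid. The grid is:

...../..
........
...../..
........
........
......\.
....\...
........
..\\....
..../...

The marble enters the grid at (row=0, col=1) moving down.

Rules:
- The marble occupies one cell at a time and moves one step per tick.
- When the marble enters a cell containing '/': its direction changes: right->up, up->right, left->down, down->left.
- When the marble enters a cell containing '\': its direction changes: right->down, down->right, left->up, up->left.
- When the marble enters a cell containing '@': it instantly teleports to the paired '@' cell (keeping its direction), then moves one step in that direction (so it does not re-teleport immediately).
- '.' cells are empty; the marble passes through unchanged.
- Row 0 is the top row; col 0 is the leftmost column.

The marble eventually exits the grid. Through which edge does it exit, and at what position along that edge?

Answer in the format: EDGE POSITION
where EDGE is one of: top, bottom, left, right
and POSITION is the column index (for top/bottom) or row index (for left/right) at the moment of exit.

Answer: bottom 1

Derivation:
Step 1: enter (0,1), '.' pass, move down to (1,1)
Step 2: enter (1,1), '.' pass, move down to (2,1)
Step 3: enter (2,1), '.' pass, move down to (3,1)
Step 4: enter (3,1), '.' pass, move down to (4,1)
Step 5: enter (4,1), '.' pass, move down to (5,1)
Step 6: enter (5,1), '.' pass, move down to (6,1)
Step 7: enter (6,1), '.' pass, move down to (7,1)
Step 8: enter (7,1), '.' pass, move down to (8,1)
Step 9: enter (8,1), '.' pass, move down to (9,1)
Step 10: enter (9,1), '.' pass, move down to (10,1)
Step 11: at (10,1) — EXIT via bottom edge, pos 1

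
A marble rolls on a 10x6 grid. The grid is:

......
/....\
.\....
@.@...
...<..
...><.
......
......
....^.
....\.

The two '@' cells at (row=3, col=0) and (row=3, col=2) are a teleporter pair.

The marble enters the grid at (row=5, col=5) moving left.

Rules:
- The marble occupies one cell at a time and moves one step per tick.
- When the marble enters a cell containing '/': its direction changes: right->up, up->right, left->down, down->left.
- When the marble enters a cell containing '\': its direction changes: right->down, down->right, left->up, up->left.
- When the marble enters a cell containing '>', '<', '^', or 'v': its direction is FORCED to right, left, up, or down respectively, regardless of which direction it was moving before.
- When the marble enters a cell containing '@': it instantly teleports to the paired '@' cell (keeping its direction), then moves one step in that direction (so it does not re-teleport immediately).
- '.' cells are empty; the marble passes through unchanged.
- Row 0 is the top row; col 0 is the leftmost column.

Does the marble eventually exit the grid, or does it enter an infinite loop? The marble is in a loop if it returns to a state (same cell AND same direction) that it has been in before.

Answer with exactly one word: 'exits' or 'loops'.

Answer: loops

Derivation:
Step 1: enter (5,5), '.' pass, move left to (5,4)
Step 2: enter (5,4), '<' forces left->left, move left to (5,3)
Step 3: enter (5,3), '>' forces left->right, move right to (5,4)
Step 4: enter (5,4), '<' forces right->left, move left to (5,3)
Step 5: at (5,3) dir=left — LOOP DETECTED (seen before)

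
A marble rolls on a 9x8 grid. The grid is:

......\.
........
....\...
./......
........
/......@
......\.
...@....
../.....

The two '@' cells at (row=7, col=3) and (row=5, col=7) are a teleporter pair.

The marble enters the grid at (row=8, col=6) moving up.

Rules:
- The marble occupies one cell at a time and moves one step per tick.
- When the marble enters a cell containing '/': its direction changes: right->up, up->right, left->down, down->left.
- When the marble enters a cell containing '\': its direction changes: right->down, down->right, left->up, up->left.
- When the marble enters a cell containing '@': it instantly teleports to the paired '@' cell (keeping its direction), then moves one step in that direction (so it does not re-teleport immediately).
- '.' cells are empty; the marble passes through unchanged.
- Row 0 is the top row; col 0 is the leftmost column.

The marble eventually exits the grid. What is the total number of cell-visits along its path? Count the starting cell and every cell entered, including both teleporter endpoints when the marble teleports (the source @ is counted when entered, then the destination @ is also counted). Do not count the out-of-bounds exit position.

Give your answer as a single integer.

Answer: 9

Derivation:
Step 1: enter (8,6), '.' pass, move up to (7,6)
Step 2: enter (7,6), '.' pass, move up to (6,6)
Step 3: enter (6,6), '\' deflects up->left, move left to (6,5)
Step 4: enter (6,5), '.' pass, move left to (6,4)
Step 5: enter (6,4), '.' pass, move left to (6,3)
Step 6: enter (6,3), '.' pass, move left to (6,2)
Step 7: enter (6,2), '.' pass, move left to (6,1)
Step 8: enter (6,1), '.' pass, move left to (6,0)
Step 9: enter (6,0), '.' pass, move left to (6,-1)
Step 10: at (6,-1) — EXIT via left edge, pos 6
Path length (cell visits): 9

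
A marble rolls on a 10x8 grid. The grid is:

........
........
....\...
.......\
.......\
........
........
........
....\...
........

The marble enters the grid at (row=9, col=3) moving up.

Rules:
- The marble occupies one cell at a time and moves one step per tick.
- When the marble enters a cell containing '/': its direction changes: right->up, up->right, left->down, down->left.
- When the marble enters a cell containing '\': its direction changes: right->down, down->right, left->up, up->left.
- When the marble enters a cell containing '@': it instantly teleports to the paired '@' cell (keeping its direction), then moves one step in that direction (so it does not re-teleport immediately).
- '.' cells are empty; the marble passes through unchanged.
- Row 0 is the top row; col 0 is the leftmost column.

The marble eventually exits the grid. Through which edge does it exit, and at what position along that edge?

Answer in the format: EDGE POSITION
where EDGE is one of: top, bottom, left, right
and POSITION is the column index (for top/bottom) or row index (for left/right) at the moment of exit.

Step 1: enter (9,3), '.' pass, move up to (8,3)
Step 2: enter (8,3), '.' pass, move up to (7,3)
Step 3: enter (7,3), '.' pass, move up to (6,3)
Step 4: enter (6,3), '.' pass, move up to (5,3)
Step 5: enter (5,3), '.' pass, move up to (4,3)
Step 6: enter (4,3), '.' pass, move up to (3,3)
Step 7: enter (3,3), '.' pass, move up to (2,3)
Step 8: enter (2,3), '.' pass, move up to (1,3)
Step 9: enter (1,3), '.' pass, move up to (0,3)
Step 10: enter (0,3), '.' pass, move up to (-1,3)
Step 11: at (-1,3) — EXIT via top edge, pos 3

Answer: top 3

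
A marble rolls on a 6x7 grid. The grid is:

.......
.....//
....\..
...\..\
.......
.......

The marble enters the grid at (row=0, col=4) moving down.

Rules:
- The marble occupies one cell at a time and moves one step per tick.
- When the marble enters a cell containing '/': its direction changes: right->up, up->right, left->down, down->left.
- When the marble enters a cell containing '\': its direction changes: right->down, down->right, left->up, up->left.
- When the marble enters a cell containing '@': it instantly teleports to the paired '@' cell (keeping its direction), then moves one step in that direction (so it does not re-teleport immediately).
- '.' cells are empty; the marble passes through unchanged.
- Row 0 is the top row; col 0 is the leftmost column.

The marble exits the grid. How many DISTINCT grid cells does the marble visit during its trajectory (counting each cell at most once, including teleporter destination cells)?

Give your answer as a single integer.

Step 1: enter (0,4), '.' pass, move down to (1,4)
Step 2: enter (1,4), '.' pass, move down to (2,4)
Step 3: enter (2,4), '\' deflects down->right, move right to (2,5)
Step 4: enter (2,5), '.' pass, move right to (2,6)
Step 5: enter (2,6), '.' pass, move right to (2,7)
Step 6: at (2,7) — EXIT via right edge, pos 2
Distinct cells visited: 5 (path length 5)

Answer: 5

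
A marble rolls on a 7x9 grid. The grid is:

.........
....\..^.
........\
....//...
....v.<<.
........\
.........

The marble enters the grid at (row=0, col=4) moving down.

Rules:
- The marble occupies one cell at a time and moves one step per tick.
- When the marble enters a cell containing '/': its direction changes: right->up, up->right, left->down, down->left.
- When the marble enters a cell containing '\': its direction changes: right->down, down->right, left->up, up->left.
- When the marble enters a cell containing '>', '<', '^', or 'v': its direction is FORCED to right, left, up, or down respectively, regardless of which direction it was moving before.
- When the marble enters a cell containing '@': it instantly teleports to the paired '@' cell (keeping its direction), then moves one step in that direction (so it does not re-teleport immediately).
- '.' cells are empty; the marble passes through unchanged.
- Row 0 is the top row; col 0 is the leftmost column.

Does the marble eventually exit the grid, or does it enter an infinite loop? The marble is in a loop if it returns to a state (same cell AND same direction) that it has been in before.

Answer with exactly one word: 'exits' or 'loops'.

Answer: exits

Derivation:
Step 1: enter (0,4), '.' pass, move down to (1,4)
Step 2: enter (1,4), '\' deflects down->right, move right to (1,5)
Step 3: enter (1,5), '.' pass, move right to (1,6)
Step 4: enter (1,6), '.' pass, move right to (1,7)
Step 5: enter (1,7), '^' forces right->up, move up to (0,7)
Step 6: enter (0,7), '.' pass, move up to (-1,7)
Step 7: at (-1,7) — EXIT via top edge, pos 7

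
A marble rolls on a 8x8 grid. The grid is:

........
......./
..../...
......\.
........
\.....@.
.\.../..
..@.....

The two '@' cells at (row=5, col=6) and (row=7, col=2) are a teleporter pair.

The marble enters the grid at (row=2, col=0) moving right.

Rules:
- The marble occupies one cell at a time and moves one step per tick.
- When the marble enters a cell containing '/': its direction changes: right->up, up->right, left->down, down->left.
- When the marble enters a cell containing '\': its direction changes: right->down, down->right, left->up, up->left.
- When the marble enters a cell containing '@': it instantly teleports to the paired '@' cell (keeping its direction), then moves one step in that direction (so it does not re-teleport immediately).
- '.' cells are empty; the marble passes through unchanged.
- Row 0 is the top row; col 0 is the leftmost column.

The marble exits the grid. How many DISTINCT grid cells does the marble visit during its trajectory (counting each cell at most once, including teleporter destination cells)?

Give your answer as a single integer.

Answer: 7

Derivation:
Step 1: enter (2,0), '.' pass, move right to (2,1)
Step 2: enter (2,1), '.' pass, move right to (2,2)
Step 3: enter (2,2), '.' pass, move right to (2,3)
Step 4: enter (2,3), '.' pass, move right to (2,4)
Step 5: enter (2,4), '/' deflects right->up, move up to (1,4)
Step 6: enter (1,4), '.' pass, move up to (0,4)
Step 7: enter (0,4), '.' pass, move up to (-1,4)
Step 8: at (-1,4) — EXIT via top edge, pos 4
Distinct cells visited: 7 (path length 7)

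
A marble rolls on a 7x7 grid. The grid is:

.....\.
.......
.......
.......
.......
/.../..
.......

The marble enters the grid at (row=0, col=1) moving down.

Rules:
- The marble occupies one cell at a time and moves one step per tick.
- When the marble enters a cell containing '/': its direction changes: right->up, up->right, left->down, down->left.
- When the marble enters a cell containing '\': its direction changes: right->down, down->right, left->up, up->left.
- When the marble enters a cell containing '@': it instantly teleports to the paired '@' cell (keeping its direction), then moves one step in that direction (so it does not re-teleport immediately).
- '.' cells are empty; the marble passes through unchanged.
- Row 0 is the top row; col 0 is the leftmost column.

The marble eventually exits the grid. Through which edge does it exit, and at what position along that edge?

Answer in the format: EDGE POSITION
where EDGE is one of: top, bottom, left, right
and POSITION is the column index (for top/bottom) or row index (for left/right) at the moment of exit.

Step 1: enter (0,1), '.' pass, move down to (1,1)
Step 2: enter (1,1), '.' pass, move down to (2,1)
Step 3: enter (2,1), '.' pass, move down to (3,1)
Step 4: enter (3,1), '.' pass, move down to (4,1)
Step 5: enter (4,1), '.' pass, move down to (5,1)
Step 6: enter (5,1), '.' pass, move down to (6,1)
Step 7: enter (6,1), '.' pass, move down to (7,1)
Step 8: at (7,1) — EXIT via bottom edge, pos 1

Answer: bottom 1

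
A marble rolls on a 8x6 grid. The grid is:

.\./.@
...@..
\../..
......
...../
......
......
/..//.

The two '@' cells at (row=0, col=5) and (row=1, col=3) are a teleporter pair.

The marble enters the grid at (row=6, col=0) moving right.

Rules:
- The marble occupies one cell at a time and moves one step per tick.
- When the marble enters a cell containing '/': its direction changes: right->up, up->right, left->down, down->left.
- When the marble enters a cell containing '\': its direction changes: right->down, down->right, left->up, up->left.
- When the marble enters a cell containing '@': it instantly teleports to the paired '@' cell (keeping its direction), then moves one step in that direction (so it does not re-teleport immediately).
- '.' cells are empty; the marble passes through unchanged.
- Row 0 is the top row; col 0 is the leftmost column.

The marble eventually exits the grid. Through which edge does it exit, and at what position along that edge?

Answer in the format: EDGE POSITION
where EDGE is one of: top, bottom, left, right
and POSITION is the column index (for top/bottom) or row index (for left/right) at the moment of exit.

Step 1: enter (6,0), '.' pass, move right to (6,1)
Step 2: enter (6,1), '.' pass, move right to (6,2)
Step 3: enter (6,2), '.' pass, move right to (6,3)
Step 4: enter (6,3), '.' pass, move right to (6,4)
Step 5: enter (6,4), '.' pass, move right to (6,5)
Step 6: enter (6,5), '.' pass, move right to (6,6)
Step 7: at (6,6) — EXIT via right edge, pos 6

Answer: right 6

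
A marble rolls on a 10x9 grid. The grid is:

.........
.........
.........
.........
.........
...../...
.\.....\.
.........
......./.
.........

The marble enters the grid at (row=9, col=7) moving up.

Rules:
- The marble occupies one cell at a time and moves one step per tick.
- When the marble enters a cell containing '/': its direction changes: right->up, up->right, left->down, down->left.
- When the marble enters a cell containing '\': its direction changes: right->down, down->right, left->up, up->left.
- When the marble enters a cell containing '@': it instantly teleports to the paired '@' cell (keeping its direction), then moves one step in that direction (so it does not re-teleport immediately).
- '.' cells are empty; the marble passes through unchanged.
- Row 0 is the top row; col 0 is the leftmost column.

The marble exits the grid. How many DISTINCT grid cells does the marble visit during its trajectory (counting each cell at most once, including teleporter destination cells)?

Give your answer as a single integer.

Step 1: enter (9,7), '.' pass, move up to (8,7)
Step 2: enter (8,7), '/' deflects up->right, move right to (8,8)
Step 3: enter (8,8), '.' pass, move right to (8,9)
Step 4: at (8,9) — EXIT via right edge, pos 8
Distinct cells visited: 3 (path length 3)

Answer: 3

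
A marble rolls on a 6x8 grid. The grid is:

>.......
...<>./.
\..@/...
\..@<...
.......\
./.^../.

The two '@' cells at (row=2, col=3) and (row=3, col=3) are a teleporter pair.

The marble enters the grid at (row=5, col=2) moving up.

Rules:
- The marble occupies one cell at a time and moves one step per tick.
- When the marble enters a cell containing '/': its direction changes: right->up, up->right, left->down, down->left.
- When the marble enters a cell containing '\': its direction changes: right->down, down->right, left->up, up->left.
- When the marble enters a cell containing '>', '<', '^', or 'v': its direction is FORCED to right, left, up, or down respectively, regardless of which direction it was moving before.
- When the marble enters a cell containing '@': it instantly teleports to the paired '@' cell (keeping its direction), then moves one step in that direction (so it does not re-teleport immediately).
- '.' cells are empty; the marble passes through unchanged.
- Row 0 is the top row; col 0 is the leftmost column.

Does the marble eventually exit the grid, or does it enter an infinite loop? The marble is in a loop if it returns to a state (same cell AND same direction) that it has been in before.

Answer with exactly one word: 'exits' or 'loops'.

Step 1: enter (5,2), '.' pass, move up to (4,2)
Step 2: enter (4,2), '.' pass, move up to (3,2)
Step 3: enter (3,2), '.' pass, move up to (2,2)
Step 4: enter (2,2), '.' pass, move up to (1,2)
Step 5: enter (1,2), '.' pass, move up to (0,2)
Step 6: enter (0,2), '.' pass, move up to (-1,2)
Step 7: at (-1,2) — EXIT via top edge, pos 2

Answer: exits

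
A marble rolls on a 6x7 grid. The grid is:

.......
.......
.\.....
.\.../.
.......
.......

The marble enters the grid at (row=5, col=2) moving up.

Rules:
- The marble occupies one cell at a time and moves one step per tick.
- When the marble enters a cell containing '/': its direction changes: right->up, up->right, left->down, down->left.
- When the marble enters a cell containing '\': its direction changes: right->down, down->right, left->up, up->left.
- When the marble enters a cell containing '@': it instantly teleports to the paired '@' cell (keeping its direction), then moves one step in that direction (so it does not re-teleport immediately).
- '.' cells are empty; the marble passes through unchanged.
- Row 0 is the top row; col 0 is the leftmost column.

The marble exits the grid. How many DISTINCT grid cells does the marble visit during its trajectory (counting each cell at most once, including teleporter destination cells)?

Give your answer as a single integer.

Answer: 6

Derivation:
Step 1: enter (5,2), '.' pass, move up to (4,2)
Step 2: enter (4,2), '.' pass, move up to (3,2)
Step 3: enter (3,2), '.' pass, move up to (2,2)
Step 4: enter (2,2), '.' pass, move up to (1,2)
Step 5: enter (1,2), '.' pass, move up to (0,2)
Step 6: enter (0,2), '.' pass, move up to (-1,2)
Step 7: at (-1,2) — EXIT via top edge, pos 2
Distinct cells visited: 6 (path length 6)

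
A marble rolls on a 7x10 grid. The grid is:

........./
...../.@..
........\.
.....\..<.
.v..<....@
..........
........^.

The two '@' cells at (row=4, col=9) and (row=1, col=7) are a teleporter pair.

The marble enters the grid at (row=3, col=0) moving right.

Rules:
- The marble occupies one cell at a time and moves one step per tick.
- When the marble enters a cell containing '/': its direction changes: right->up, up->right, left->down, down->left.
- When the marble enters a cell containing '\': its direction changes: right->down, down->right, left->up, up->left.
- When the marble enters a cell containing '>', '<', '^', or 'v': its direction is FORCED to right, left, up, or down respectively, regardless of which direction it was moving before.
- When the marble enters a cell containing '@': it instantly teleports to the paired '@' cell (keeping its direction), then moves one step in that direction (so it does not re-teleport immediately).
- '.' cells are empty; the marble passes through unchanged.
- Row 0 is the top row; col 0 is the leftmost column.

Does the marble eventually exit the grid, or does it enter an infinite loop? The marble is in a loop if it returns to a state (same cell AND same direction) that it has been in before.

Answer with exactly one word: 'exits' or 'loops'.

Step 1: enter (3,0), '.' pass, move right to (3,1)
Step 2: enter (3,1), '.' pass, move right to (3,2)
Step 3: enter (3,2), '.' pass, move right to (3,3)
Step 4: enter (3,3), '.' pass, move right to (3,4)
Step 5: enter (3,4), '.' pass, move right to (3,5)
Step 6: enter (3,5), '\' deflects right->down, move down to (4,5)
Step 7: enter (4,5), '.' pass, move down to (5,5)
Step 8: enter (5,5), '.' pass, move down to (6,5)
Step 9: enter (6,5), '.' pass, move down to (7,5)
Step 10: at (7,5) — EXIT via bottom edge, pos 5

Answer: exits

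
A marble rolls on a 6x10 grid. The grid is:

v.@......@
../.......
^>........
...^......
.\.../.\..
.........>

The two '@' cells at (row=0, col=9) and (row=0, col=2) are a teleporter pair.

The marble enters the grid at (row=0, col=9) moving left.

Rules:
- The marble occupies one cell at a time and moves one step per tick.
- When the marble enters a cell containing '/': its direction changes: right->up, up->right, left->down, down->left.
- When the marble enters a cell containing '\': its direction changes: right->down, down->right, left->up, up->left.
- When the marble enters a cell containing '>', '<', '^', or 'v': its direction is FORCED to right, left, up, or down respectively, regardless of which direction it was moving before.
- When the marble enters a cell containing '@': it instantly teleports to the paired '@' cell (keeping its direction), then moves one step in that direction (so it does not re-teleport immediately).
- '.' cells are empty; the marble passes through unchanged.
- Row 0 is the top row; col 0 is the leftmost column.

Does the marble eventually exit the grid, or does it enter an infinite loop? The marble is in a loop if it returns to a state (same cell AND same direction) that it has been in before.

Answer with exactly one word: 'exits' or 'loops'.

Step 1: enter (0,9), '@' teleport (0,9)->(0,2), also enter (0,2), move left to (0,1)
Step 2: enter (0,1), '.' pass, move left to (0,0)
Step 3: enter (0,0), 'v' forces left->down, move down to (1,0)
Step 4: enter (1,0), '.' pass, move down to (2,0)
Step 5: enter (2,0), '^' forces down->up, move up to (1,0)
Step 6: enter (1,0), '.' pass, move up to (0,0)
Step 7: enter (0,0), 'v' forces up->down, move down to (1,0)
Step 8: at (1,0) dir=down — LOOP DETECTED (seen before)

Answer: loops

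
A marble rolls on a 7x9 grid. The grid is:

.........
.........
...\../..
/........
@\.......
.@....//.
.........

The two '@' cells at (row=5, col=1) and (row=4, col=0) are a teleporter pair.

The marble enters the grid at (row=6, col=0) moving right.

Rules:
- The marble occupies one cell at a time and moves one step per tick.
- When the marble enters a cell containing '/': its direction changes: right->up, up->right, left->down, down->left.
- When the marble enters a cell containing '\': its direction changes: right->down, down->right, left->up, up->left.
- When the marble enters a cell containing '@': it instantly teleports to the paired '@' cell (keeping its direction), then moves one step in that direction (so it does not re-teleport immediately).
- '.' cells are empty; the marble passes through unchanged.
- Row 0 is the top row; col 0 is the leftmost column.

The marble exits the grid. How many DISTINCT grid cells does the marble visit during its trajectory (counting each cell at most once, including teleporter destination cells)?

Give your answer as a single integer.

Answer: 9

Derivation:
Step 1: enter (6,0), '.' pass, move right to (6,1)
Step 2: enter (6,1), '.' pass, move right to (6,2)
Step 3: enter (6,2), '.' pass, move right to (6,3)
Step 4: enter (6,3), '.' pass, move right to (6,4)
Step 5: enter (6,4), '.' pass, move right to (6,5)
Step 6: enter (6,5), '.' pass, move right to (6,6)
Step 7: enter (6,6), '.' pass, move right to (6,7)
Step 8: enter (6,7), '.' pass, move right to (6,8)
Step 9: enter (6,8), '.' pass, move right to (6,9)
Step 10: at (6,9) — EXIT via right edge, pos 6
Distinct cells visited: 9 (path length 9)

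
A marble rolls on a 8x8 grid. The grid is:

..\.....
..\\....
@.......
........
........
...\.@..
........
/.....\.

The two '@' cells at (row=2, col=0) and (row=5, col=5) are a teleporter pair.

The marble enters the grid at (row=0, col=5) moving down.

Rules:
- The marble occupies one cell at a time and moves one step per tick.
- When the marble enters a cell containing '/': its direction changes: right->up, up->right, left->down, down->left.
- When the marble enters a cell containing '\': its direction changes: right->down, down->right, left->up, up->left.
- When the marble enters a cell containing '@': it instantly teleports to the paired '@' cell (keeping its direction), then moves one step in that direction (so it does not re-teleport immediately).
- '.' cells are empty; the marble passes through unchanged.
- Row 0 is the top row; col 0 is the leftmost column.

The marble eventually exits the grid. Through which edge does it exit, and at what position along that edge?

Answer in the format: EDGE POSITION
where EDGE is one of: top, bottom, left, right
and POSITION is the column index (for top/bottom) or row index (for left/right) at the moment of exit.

Step 1: enter (0,5), '.' pass, move down to (1,5)
Step 2: enter (1,5), '.' pass, move down to (2,5)
Step 3: enter (2,5), '.' pass, move down to (3,5)
Step 4: enter (3,5), '.' pass, move down to (4,5)
Step 5: enter (4,5), '.' pass, move down to (5,5)
Step 6: enter (5,5), '@' teleport (5,5)->(2,0), also enter (2,0), move down to (3,0)
Step 7: enter (3,0), '.' pass, move down to (4,0)
Step 8: enter (4,0), '.' pass, move down to (5,0)
Step 9: enter (5,0), '.' pass, move down to (6,0)
Step 10: enter (6,0), '.' pass, move down to (7,0)
Step 11: enter (7,0), '/' deflects down->left, move left to (7,-1)
Step 12: at (7,-1) — EXIT via left edge, pos 7

Answer: left 7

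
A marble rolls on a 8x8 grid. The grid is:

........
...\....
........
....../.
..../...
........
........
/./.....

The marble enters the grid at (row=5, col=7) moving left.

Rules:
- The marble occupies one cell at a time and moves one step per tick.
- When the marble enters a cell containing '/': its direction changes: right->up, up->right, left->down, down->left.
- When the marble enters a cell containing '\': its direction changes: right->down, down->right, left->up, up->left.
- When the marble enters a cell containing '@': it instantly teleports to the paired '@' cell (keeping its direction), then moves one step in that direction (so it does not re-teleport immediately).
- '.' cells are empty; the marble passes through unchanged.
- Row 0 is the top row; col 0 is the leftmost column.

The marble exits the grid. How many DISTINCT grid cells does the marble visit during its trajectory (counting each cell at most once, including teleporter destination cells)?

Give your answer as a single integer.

Step 1: enter (5,7), '.' pass, move left to (5,6)
Step 2: enter (5,6), '.' pass, move left to (5,5)
Step 3: enter (5,5), '.' pass, move left to (5,4)
Step 4: enter (5,4), '.' pass, move left to (5,3)
Step 5: enter (5,3), '.' pass, move left to (5,2)
Step 6: enter (5,2), '.' pass, move left to (5,1)
Step 7: enter (5,1), '.' pass, move left to (5,0)
Step 8: enter (5,0), '.' pass, move left to (5,-1)
Step 9: at (5,-1) — EXIT via left edge, pos 5
Distinct cells visited: 8 (path length 8)

Answer: 8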